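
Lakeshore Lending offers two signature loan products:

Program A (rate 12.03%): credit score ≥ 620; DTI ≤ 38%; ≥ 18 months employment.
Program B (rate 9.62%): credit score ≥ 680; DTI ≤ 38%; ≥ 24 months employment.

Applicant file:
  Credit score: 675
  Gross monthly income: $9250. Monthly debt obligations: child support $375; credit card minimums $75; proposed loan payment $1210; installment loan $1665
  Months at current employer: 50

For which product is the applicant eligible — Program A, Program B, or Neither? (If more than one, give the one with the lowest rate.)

Total debts = (375 + 75 + 1,210 + 1,665) = 3,325; DTI = 3,325/9,250 = 35.9%.
Program A: score 675 ≥ 620; DTI 35.9% ≤ 38%; employment 50 ≥ 18 mo → qualifies.
Program B: score 675 < 680; DTI 35.9% ≤ 38%; employment 50 ≥ 24 mo → does not qualify.

Program A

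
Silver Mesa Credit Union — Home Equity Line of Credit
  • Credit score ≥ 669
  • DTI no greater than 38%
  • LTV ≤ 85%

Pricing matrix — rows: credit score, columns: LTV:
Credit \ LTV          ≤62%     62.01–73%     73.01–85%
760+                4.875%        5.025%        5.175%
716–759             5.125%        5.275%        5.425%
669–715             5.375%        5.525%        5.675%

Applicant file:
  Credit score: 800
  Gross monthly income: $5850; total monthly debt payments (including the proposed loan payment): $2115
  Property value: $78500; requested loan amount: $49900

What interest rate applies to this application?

Credit score 800 ≥ 669; DTI: 2,115 ÷ 5,850 = 36.2%, within the 38% cap
LTV = 49,900/78,500 = 63.6% ≤ 85%
Row: 800 falls in 760+. Column: 63.6% falls in 62.01–73%. Rate = 5.025%.

5.025%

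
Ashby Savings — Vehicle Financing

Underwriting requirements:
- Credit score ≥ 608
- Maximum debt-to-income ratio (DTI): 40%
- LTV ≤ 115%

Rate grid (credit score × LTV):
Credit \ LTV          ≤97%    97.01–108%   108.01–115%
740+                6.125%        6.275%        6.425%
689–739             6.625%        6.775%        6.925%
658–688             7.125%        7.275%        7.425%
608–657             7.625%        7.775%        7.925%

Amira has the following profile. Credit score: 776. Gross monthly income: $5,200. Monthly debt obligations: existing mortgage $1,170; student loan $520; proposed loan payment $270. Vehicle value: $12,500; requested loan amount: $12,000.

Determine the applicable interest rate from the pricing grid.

Credit score 776 ≥ 608; Total monthly debts = (1,170 + 520 + 270) = 1,960. Debt-to-income = 1,960/5,200 = 37.7% — meets 40% limit
LTV = 12,000/12,500 = 96% ≤ 115%
Score 776 is in the 740+ band; LTV 96% is in the ≤97% band → 6.125%.

6.125%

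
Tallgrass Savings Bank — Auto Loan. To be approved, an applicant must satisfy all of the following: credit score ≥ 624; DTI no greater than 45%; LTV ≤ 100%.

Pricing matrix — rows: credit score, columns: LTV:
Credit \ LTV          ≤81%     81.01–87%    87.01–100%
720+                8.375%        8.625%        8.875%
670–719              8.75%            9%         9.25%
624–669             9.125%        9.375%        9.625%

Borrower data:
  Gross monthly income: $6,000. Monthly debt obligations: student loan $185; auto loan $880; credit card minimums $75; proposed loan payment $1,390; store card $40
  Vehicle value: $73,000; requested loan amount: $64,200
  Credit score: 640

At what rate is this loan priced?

Credit score 640 ≥ 624; Total monthly debts = (185 + 880 + 75 + 1,390 + 40) = 2,570. DTI: 2,570 ÷ 6,000 = 42.8%, within the 45% cap
LTV: 64,200 ÷ 73,000 = 87.9%, within 100% cap
Credit 640 → row 624–669; LTV 87.9% → column 87.01–100%. Grid cell → 9.625%.

9.625%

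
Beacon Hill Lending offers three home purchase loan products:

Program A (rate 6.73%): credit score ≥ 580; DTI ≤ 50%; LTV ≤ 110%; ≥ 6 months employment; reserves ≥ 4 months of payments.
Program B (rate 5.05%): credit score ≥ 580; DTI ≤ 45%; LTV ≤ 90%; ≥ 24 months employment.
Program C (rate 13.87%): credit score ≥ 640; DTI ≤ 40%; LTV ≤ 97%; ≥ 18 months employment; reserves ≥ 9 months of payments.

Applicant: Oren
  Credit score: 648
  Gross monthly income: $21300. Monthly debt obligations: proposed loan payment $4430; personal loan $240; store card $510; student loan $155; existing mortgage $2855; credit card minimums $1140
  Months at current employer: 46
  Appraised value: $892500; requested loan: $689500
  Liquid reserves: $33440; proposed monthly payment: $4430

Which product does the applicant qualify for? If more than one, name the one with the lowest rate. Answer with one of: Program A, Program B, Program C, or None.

Program B

Total debts = (4,430 + 240 + 510 + 155 + 2,855 + 1,140) = 9,330; DTI = 9,330/21,300 = 43.8%.
LTV = 689,500/892,500 = 77.3%.
Reserves = 33,440/4,430 = 7.5 months.
Program A: score 648 ≥ 580; DTI 43.8% ≤ 50%; LTV 77.3% ≤ 110%; employment 46 ≥ 6 mo; reserves 7.5 ≥ 4 mo → qualifies.
Program B: score 648 ≥ 580; DTI 43.8% ≤ 45%; LTV 77.3% ≤ 90%; employment 46 ≥ 24 mo → qualifies.
Program C: score 648 ≥ 640; DTI 43.8% > 40%; LTV 77.3% ≤ 97%; employment 46 ≥ 18 mo; reserves 7.5 < 9 mo → does not qualify.
Qualifying: Program A, Program B. Lowest rate is 5.05% → Program B.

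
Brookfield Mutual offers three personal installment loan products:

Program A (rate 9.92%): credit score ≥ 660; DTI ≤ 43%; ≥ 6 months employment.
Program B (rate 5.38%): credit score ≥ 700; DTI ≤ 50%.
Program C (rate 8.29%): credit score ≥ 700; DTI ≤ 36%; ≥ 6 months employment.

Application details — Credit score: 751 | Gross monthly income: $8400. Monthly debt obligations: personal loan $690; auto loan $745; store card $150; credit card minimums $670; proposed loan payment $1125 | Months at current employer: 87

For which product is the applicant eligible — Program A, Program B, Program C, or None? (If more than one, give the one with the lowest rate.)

Total debts = (690 + 745 + 150 + 670 + 1,125) = 3,380; DTI = 3,380/8,400 = 40.2%.
Program A: score 751 ≥ 660; DTI 40.2% ≤ 43%; employment 87 ≥ 6 mo → qualifies.
Program B: score 751 ≥ 700; DTI 40.2% ≤ 50% → qualifies.
Program C: score 751 ≥ 700; DTI 40.2% > 36%; employment 87 ≥ 6 mo → does not qualify.
Qualifying: Program A, Program B. Lowest rate is 5.38% → Program B.

Program B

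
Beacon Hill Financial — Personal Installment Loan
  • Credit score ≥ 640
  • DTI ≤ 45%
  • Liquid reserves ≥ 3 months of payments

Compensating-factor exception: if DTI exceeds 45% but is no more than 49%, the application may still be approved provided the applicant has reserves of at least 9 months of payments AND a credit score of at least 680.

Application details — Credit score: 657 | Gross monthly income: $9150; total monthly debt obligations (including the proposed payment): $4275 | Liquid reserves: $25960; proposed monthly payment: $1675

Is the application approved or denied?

Credit score 657 ≥ 640 (meets base)
DTI = 4,275/9,150 = 46.7% > 45% — standard DTI limit exceeded.
Reserves: 25,960 ÷ 1,675 = 15.5 months (meets 3-month minimum)
46.7% falls in the override range (45%–49%), so the compensating-factor test applies.
Reserves 15.5 ≥ 9 months; credit score 657 < 680.
Compensating-factor requirement not fully met.

Denied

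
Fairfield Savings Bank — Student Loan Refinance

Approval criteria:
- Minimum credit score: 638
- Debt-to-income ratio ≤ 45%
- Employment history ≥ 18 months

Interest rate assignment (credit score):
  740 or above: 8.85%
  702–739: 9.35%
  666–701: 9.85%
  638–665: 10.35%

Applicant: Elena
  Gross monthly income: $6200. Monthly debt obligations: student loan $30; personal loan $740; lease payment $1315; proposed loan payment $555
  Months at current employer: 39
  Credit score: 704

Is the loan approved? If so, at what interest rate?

Credit score 704 ≥ 638 (meets minimum)
Employment 39 ≥ 18 months
Total monthly debts = (30 + 740 + 1,315 + 555) = 2,640. DTI = 2,640/6,200 = 42.6% ≤ 45%
All requirements met. Score 704 falls in the 702–739 tier → 9.35%.

Approved at 9.35%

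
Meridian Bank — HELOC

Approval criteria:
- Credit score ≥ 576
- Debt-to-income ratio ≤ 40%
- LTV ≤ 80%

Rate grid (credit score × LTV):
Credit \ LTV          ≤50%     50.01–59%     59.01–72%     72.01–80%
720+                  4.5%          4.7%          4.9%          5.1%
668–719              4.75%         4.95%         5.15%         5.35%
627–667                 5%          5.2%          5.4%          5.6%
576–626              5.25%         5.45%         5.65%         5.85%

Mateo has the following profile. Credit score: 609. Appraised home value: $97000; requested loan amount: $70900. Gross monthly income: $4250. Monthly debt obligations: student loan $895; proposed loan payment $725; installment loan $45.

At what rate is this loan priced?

5.85%

Credit score 609 ≥ 576; Total monthly debts = (895 + 725 + 45) = 1,665. DTI = 1,665/4,250 = 39.2% ≤ 40%
LTV = 70,900/97,000 = 73.1% ≤ 80%
Credit 609 → row 576–626; LTV 73.1% → column 72.01–80%. Grid cell → 5.85%.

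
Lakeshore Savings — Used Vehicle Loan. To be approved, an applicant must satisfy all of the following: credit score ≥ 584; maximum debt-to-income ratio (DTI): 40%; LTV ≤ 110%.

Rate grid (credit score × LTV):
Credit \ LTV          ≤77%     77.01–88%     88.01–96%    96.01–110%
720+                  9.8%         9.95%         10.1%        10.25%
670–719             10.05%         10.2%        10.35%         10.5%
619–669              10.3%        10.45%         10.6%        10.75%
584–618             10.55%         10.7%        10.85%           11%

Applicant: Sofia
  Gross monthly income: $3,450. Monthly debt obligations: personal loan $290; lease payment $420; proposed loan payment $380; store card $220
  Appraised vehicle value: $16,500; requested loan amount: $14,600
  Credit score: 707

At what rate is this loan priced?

Credit score 707 ≥ 584; Total monthly debts = (290 + 420 + 380 + 220) = 1,310. DTI = 1,310/3,450 = 38% ≤ 40%
LTV = 14,600/16,500 = 88.5% ≤ 110%
Row: 707 falls in 670–719. Column: 88.5% falls in 88.01–96%. Rate = 10.35%.

10.35%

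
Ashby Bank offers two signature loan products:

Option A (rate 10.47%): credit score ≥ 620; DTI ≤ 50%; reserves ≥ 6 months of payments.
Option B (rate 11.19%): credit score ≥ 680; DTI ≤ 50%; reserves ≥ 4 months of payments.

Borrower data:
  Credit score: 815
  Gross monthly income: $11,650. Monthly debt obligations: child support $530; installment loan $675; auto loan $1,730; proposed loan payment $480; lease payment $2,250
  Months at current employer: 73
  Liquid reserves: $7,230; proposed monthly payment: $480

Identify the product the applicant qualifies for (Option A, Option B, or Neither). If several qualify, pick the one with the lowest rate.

Option A

Total debts = (530 + 675 + 1,730 + 480 + 2,250) = 5,665; DTI = 5,665/11,650 = 48.6%.
Reserves = 7,230/480 = 15.1 months.
Option A: score 815 ≥ 620; DTI 48.6% ≤ 50%; reserves 15.1 ≥ 6 mo → qualifies.
Option B: score 815 ≥ 680; DTI 48.6% ≤ 50%; reserves 15.1 ≥ 4 mo → qualifies.
Qualifying: Option A, Option B. Lowest rate is 10.47% → Option A.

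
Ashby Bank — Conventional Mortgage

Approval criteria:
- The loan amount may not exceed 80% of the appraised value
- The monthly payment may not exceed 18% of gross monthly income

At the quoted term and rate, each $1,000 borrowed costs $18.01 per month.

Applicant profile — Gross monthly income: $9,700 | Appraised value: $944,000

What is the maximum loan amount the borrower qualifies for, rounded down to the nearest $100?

Payment cap: 18% × $9,700 = $1,746/month.
At $18.01 per $1,000, that supports 1,746/18.01 × 1,000 ≈ $96,946 → $96,900.
LTV cap: 80% × $944,000 = $755,200 → $755,200.
Binding constraint: payment-to-income.

$96,900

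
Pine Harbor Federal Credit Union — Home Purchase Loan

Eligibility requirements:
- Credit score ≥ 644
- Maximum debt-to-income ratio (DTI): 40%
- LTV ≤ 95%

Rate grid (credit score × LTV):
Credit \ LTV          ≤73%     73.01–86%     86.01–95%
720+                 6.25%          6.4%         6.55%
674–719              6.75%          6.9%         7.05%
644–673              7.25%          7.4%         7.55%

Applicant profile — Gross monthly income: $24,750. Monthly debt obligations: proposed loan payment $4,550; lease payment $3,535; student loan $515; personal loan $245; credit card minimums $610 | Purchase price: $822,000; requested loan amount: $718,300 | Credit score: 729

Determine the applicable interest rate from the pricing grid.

6.55%

Credit score 729 ≥ 644; Total monthly debts = (4,550 + 3,535 + 515 + 245 + 610) = 9,455. DTI = 9,455/24,750 = 38.2% ≤ 40%
Loan-to-value = 718,300/822,000 = 87.4% — pass (95% max)
Row: 729 falls in 720+. Column: 87.4% falls in 86.01–95%. Rate = 6.55%.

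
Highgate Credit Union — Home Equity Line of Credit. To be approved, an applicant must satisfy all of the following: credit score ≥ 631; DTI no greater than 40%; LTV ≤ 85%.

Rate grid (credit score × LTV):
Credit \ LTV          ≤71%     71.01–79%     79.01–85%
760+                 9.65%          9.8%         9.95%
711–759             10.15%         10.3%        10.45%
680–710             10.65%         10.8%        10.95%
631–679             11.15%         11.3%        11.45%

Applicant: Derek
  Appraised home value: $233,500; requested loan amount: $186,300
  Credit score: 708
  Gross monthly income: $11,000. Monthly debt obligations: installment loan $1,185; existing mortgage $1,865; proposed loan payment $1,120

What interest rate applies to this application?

Credit score 708 ≥ 631; Total monthly debts = (1,185 + 1,865 + 1,120) = 4,170. DTI = 4,170/11,000 = 37.9% ≤ 40%
LTV = 186,300/233,500 = 79.8% ≤ 85%
Score 708 is in the 680–710 band; LTV 79.8% is in the 79.01–85% band → 10.95%.

10.95%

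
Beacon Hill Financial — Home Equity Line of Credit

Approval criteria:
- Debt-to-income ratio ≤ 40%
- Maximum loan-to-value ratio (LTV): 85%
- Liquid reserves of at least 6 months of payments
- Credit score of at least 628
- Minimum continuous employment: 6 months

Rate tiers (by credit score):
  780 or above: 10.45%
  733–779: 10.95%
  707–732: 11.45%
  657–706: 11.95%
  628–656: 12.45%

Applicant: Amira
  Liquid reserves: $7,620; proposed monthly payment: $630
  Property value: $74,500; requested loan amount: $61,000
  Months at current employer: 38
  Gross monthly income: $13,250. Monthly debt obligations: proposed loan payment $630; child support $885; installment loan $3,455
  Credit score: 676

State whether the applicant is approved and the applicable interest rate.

Credit score 676 ≥ 628 (meets minimum)
Total monthly debts = (630 + 885 + 3,455) = 4,970. DTI: 4,970 ÷ 13,250 = 37.5%, within the 40% cap
Employment 38 ≥ 6 months
Loan-to-value = 61,000/74,500 = 81.9% — pass (85% max)
Reserves: 7,620 ÷ 630 = 12.1 months (meets 6-month minimum)
All requirements met. Score 676 falls in the 657–706 tier → 11.95%.

Approved at 11.95%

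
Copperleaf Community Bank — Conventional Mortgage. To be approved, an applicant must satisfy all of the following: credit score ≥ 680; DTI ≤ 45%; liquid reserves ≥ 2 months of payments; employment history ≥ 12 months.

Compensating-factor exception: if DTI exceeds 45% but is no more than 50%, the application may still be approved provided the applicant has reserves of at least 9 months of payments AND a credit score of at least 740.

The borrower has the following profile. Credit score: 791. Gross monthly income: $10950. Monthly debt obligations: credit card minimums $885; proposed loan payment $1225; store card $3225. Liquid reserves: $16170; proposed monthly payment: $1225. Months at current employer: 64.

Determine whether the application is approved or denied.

Credit score 791 ≥ 680 (meets base)
Total debts = (885 + 1,225 + 3,225) = 5,335. DTI = 5,335/10,950 = 48.7% > 45% — standard DTI limit exceeded.
Liquid reserves cover 16,170/1,225 = 13.2 months — ≥ 2 required
Employment 64 ≥ 12 months
48.7% falls in the override range (45%–50%), so the compensating-factor test applies.
Override check — reserves: 13.2 mo (ok); score: 791 (ok).
Both override conditions satisfied; DTI exception granted.

Approved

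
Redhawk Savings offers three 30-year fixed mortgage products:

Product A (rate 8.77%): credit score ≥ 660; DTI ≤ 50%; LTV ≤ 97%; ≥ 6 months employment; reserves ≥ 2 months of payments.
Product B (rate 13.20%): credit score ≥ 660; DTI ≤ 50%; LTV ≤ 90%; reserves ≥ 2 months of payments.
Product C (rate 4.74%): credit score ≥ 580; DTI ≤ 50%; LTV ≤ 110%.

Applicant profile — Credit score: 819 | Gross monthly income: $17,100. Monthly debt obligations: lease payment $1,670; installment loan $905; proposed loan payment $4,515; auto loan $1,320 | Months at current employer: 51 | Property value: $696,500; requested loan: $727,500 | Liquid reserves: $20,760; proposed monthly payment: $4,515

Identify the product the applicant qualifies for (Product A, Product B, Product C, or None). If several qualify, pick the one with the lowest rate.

Product C

Total debts = (1,670 + 905 + 4,515 + 1,320) = 8,410; DTI = 8,410/17,100 = 49.2%.
LTV = 727,500/696,500 = 104.5%.
Reserves = 20,760/4,515 = 4.6 months.
Product A: score 819 ≥ 660; DTI 49.2% ≤ 50%; LTV 104.5% > 97%; employment 51 ≥ 6 mo; reserves 4.6 ≥ 2 mo → does not qualify.
Product B: score 819 ≥ 660; DTI 49.2% ≤ 50%; LTV 104.5% > 90%; reserves 4.6 ≥ 2 mo → does not qualify.
Product C: score 819 ≥ 580; DTI 49.2% ≤ 50%; LTV 104.5% ≤ 110% → qualifies.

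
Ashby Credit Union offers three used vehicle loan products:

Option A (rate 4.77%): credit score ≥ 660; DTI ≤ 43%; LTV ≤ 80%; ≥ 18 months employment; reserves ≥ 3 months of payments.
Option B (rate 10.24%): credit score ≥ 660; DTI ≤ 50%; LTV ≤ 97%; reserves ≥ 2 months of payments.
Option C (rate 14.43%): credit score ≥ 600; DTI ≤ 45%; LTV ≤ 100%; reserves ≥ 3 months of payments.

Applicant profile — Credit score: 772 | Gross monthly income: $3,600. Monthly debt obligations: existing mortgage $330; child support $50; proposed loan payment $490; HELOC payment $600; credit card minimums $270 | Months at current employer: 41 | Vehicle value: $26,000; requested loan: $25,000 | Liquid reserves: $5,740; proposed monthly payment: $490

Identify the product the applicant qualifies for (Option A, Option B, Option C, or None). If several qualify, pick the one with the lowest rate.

Total debts = (330 + 50 + 490 + 600 + 270) = 1,740; DTI = 1,740/3,600 = 48.3%.
LTV = 25,000/26,000 = 96.2%.
Reserves = 5,740/490 = 11.7 months.
Option A: score 772 ≥ 660; DTI 48.3% > 43%; LTV 96.2% > 80%; employment 41 ≥ 18 mo; reserves 11.7 ≥ 3 mo → does not qualify.
Option B: score 772 ≥ 660; DTI 48.3% ≤ 50%; LTV 96.2% ≤ 97%; reserves 11.7 ≥ 2 mo → qualifies.
Option C: score 772 ≥ 600; DTI 48.3% > 45%; LTV 96.2% ≤ 100%; reserves 11.7 ≥ 3 mo → does not qualify.

Option B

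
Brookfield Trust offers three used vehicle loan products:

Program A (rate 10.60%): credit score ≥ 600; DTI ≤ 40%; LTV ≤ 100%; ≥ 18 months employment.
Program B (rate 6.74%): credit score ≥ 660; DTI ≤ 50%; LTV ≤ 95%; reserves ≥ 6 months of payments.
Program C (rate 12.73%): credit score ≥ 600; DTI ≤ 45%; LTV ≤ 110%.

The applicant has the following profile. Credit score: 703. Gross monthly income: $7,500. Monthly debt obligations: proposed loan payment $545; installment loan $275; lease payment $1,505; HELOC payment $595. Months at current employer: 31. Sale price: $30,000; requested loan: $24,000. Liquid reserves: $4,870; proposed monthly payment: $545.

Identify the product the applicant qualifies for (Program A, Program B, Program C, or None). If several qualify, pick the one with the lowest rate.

Total debts = (545 + 275 + 1,505 + 595) = 2,920; DTI = 2,920/7,500 = 38.9%.
LTV = 24,000/30,000 = 80%.
Reserves = 4,870/545 = 8.9 months.
Program A: score 703 ≥ 600; DTI 38.9% ≤ 40%; LTV 80% ≤ 100%; employment 31 ≥ 18 mo → qualifies.
Program B: score 703 ≥ 660; DTI 38.9% ≤ 50%; LTV 80% ≤ 95%; reserves 8.9 ≥ 6 mo → qualifies.
Program C: score 703 ≥ 600; DTI 38.9% ≤ 45%; LTV 80% ≤ 110% → qualifies.
Qualifying: Program A, Program B, Program C. Lowest rate is 6.74% → Program B.

Program B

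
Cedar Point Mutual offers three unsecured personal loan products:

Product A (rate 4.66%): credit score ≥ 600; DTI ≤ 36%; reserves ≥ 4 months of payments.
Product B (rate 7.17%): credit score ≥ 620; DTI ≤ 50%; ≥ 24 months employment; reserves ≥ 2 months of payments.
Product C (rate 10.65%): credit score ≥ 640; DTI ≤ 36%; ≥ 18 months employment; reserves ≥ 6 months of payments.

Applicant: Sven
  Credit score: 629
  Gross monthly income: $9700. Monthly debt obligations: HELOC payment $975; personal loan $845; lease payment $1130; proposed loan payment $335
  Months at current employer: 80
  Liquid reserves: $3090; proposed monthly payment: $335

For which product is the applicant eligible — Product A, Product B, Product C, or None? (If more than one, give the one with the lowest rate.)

Total debts = (975 + 845 + 1,130 + 335) = 3,285; DTI = 3,285/9,700 = 33.9%.
Reserves = 3,090/335 = 9.2 months.
Product A: score 629 ≥ 600; DTI 33.9% ≤ 36%; reserves 9.2 ≥ 4 mo → qualifies.
Product B: score 629 ≥ 620; DTI 33.9% ≤ 50%; employment 80 ≥ 24 mo; reserves 9.2 ≥ 2 mo → qualifies.
Product C: score 629 < 640; DTI 33.9% ≤ 36%; employment 80 ≥ 18 mo; reserves 9.2 ≥ 6 mo → does not qualify.
Qualifying: Product A, Product B. Lowest rate is 4.66% → Product A.

Product A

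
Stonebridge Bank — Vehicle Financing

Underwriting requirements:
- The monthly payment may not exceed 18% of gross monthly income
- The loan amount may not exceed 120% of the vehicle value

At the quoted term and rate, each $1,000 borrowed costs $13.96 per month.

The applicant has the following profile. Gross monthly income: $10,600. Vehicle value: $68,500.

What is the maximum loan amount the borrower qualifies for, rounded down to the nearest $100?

Payment cap: 18% × $10,600 = $1,908/month.
At $13.96 per $1,000, that supports 1,908/13.96 × 1,000 ≈ $136,676 → $136,600.
LTV cap: 120% × $68,500 = $82,200 → $82,200.
Binding constraint: loan-to-value.

$82,200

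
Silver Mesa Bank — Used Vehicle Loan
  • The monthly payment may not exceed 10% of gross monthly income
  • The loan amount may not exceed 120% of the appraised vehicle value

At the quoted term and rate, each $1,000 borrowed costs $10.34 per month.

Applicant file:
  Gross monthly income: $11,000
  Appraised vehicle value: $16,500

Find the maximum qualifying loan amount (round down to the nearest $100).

Payment cap: 10% × $11,000 = $1,100/month.
At $10.34 per $1,000, that supports 1,100/10.34 × 1,000 ≈ $106,382 → $106,300.
LTV cap: 120% × $16,500 = $19,800 → $19,800.
Binding constraint: loan-to-value.

$19,800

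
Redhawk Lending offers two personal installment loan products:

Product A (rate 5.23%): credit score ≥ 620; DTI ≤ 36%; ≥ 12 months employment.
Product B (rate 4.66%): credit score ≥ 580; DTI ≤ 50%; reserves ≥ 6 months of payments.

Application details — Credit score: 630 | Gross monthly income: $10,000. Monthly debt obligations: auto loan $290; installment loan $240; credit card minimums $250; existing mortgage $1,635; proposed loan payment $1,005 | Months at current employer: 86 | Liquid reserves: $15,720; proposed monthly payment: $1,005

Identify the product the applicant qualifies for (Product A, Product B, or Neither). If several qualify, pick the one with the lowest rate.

Total debts = (290 + 240 + 250 + 1,635 + 1,005) = 3,420; DTI = 3,420/10,000 = 34.2%.
Reserves = 15,720/1,005 = 15.6 months.
Product A: score 630 ≥ 620; DTI 34.2% ≤ 36%; employment 86 ≥ 12 mo → qualifies.
Product B: score 630 ≥ 580; DTI 34.2% ≤ 50%; reserves 15.6 ≥ 6 mo → qualifies.
Qualifying: Product A, Product B. Lowest rate is 4.66% → Product B.

Product B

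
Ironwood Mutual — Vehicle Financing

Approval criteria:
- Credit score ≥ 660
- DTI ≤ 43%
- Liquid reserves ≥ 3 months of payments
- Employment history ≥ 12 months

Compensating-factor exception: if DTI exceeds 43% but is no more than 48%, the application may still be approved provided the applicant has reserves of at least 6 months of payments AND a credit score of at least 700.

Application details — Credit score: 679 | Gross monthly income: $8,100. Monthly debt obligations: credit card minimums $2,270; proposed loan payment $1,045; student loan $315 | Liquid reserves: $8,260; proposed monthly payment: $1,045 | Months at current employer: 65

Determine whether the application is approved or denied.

Denied

Credit score 679 ≥ 660 (meets base)
Total debts = (2,270 + 1,045 + 315) = 3,630. DTI = 3,630/8,100 = 44.8% > 43% — standard DTI limit exceeded.
Reserves = 8,260/1,045 = 7.9 months ≥ 3
Employment 65 ≥ 12 months
DTI 44.8% is within the 43%–48% exception band; checking compensating factors.
Reserves 7.9 ≥ 6 months; credit score 679 < 700.
Override conditions not both satisfied; exception does not apply.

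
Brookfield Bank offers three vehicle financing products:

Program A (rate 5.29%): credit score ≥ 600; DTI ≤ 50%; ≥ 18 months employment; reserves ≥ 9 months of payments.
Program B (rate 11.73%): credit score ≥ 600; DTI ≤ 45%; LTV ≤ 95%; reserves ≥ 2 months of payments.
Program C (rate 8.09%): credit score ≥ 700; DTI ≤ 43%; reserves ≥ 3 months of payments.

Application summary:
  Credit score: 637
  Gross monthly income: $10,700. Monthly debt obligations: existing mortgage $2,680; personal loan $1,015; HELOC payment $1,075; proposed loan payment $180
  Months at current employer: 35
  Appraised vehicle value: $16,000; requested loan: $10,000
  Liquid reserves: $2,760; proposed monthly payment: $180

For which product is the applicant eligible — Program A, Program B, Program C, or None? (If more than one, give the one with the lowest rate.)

Program A

Total debts = (2,680 + 1,015 + 1,075 + 180) = 4,950; DTI = 4,950/10,700 = 46.3%.
LTV = 10,000/16,000 = 62.5%.
Reserves = 2,760/180 = 15.3 months.
Program A: score 637 ≥ 600; DTI 46.3% ≤ 50%; employment 35 ≥ 18 mo; reserves 15.3 ≥ 9 mo → qualifies.
Program B: score 637 ≥ 600; DTI 46.3% > 45%; LTV 62.5% ≤ 95%; reserves 15.3 ≥ 2 mo → does not qualify.
Program C: score 637 < 700; DTI 46.3% > 43%; reserves 15.3 ≥ 3 mo → does not qualify.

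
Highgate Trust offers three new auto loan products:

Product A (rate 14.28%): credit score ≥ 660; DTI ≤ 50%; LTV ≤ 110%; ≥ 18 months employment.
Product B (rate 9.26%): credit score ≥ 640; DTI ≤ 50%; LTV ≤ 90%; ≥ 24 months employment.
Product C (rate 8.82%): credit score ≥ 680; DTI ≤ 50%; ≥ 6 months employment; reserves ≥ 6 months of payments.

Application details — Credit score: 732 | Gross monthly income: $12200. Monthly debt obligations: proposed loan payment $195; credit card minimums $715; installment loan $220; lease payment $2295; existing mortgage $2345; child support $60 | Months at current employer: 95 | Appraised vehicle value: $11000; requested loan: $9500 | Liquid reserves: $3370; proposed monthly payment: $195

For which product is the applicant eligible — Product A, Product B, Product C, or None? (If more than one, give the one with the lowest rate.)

Total debts = (195 + 715 + 220 + 2,295 + 2,345 + 60) = 5,830; DTI = 5,830/12,200 = 47.8%.
LTV = 9,500/11,000 = 86.4%.
Reserves = 3,370/195 = 17.3 months.
Product A: score 732 ≥ 660; DTI 47.8% ≤ 50%; LTV 86.4% ≤ 110%; employment 95 ≥ 18 mo → qualifies.
Product B: score 732 ≥ 640; DTI 47.8% ≤ 50%; LTV 86.4% ≤ 90%; employment 95 ≥ 24 mo → qualifies.
Product C: score 732 ≥ 680; DTI 47.8% ≤ 50%; employment 95 ≥ 6 mo; reserves 17.3 ≥ 6 mo → qualifies.
Qualifying: Product A, Product B, Product C. Lowest rate is 8.82% → Product C.

Product C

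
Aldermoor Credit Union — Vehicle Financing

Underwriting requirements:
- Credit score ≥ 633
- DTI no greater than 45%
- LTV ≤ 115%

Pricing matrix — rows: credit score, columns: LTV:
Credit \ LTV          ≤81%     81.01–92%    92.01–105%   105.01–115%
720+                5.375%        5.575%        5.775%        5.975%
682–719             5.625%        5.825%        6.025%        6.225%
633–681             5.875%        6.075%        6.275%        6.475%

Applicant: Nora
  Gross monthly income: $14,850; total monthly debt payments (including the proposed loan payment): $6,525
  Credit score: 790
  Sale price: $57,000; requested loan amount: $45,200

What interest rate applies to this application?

Credit score 790 ≥ 633; DTI: 6,525 ÷ 14,850 = 43.9%, within the 45% cap
LTV = 45,200/57,000 = 79.3% ≤ 115%
Score 790 is in the 720+ band; LTV 79.3% is in the ≤81% band → 5.375%.

5.375%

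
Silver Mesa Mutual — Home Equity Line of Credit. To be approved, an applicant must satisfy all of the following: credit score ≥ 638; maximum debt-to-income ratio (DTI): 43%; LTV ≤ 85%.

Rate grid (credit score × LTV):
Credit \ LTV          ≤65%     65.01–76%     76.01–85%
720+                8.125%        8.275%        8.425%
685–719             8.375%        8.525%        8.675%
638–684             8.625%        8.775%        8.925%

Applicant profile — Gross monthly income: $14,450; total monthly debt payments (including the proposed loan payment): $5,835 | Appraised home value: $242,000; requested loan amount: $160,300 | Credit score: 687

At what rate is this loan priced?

8.525%

Credit score 687 ≥ 638; DTI = 5,835/14,450 = 40.4% ≤ 43%
LTV = 160,300/242,000 = 66.2% ≤ 85%
Row: 687 falls in 685–719. Column: 66.2% falls in 65.01–76%. Rate = 8.525%.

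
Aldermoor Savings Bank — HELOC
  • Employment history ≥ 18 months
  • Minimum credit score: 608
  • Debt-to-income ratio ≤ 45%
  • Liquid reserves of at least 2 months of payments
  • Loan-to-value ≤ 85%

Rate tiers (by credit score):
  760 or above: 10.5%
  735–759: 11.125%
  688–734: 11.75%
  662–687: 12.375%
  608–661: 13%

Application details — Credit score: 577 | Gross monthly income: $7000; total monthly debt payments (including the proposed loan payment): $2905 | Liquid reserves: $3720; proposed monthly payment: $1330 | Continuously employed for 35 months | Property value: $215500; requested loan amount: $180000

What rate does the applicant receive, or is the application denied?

Credit score 577 < 608 (below minimum)
Reserves: 3,720 ÷ 1,330 = 2.8 months (meets 2-month minimum)
DTI: 2,905 ÷ 7,000 = 41.5%, within the 45% cap
Employment 35 ≥ 18 months
LTV = 180,000/215,500 = 83.5% ≤ 85%
Not all requirements met → denied.

Denied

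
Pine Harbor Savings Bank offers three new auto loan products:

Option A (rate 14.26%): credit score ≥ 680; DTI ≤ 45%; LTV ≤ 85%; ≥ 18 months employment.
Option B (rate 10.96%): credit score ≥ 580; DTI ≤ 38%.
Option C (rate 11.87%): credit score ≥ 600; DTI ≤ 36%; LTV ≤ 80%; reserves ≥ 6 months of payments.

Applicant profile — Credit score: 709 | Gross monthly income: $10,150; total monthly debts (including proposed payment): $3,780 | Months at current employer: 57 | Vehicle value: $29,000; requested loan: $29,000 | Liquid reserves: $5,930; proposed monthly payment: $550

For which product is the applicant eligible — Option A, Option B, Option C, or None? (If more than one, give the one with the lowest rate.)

Option B

DTI = 3,780/10,150 = 37.2%.
LTV = 29,000/29,000 = 100%.
Reserves = 5,930/550 = 10.8 months.
Option A: score 709 ≥ 680; DTI 37.2% ≤ 45%; LTV 100% > 85%; employment 57 ≥ 18 mo → does not qualify.
Option B: score 709 ≥ 580; DTI 37.2% ≤ 38% → qualifies.
Option C: score 709 ≥ 600; DTI 37.2% > 36%; LTV 100% > 80%; reserves 10.8 ≥ 6 mo → does not qualify.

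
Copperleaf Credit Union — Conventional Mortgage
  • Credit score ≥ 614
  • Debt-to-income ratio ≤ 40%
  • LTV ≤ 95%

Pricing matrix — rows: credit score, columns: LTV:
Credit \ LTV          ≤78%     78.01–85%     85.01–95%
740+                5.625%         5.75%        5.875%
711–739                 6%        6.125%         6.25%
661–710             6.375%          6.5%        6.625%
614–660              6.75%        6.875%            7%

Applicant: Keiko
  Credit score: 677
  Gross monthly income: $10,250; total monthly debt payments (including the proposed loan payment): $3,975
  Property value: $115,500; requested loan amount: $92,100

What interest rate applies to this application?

6.5%

Credit score 677 ≥ 614; DTI: 3,975 ÷ 10,250 = 38.8%, within the 40% cap
LTV: 92,100 ÷ 115,500 = 79.7%, within 95% cap
Row: 677 falls in 661–710. Column: 79.7% falls in 78.01–85%. Rate = 6.5%.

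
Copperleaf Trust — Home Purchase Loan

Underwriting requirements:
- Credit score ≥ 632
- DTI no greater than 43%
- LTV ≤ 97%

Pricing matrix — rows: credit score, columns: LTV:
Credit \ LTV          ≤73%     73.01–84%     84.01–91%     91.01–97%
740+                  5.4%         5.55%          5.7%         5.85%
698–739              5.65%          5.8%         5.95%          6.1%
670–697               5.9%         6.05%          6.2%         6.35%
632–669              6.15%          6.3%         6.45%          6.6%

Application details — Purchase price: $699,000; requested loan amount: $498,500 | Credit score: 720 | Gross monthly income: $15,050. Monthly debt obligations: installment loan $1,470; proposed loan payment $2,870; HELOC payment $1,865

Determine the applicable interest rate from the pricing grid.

Credit score 720 ≥ 632; Total monthly debts = (1,470 + 2,870 + 1,865) = 6,205. DTI = 6,205/15,050 = 41.2% ≤ 43%
LTV: 498,500 ÷ 699,000 = 71.3%, within 97% cap
Credit 720 → row 698–739; LTV 71.3% → column ≤73%. Grid cell → 5.65%.

5.65%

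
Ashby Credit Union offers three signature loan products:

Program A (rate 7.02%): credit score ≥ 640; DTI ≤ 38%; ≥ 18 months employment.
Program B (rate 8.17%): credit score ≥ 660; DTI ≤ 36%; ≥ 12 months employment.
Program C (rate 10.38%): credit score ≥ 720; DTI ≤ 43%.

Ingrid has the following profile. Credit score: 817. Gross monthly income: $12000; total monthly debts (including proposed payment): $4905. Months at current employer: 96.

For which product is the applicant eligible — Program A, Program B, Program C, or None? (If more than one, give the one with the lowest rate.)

Program C

DTI = 4,905/12,000 = 40.9%.
Program A: score 817 ≥ 640; DTI 40.9% > 38%; employment 96 ≥ 18 mo → does not qualify.
Program B: score 817 ≥ 660; DTI 40.9% > 36%; employment 96 ≥ 12 mo → does not qualify.
Program C: score 817 ≥ 720; DTI 40.9% ≤ 43% → qualifies.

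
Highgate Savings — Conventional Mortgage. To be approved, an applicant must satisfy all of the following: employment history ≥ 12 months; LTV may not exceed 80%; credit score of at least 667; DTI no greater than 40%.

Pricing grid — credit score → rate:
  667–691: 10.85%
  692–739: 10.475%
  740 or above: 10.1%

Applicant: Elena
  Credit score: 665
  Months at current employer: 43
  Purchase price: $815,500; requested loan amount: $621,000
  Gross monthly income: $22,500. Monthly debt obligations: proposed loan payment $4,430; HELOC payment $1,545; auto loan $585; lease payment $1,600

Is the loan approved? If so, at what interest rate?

Credit score 665 < 667 (below minimum)
Total monthly debts = (4,430 + 1,545 + 585 + 1,600) = 8,160. DTI = 8,160/22,500 = 36.3% ≤ 40%
Employment 43 ≥ 12 months
Loan-to-value = 621,000/815,500 = 76.1% — pass (80% max)
Not all requirements met → denied.

Denied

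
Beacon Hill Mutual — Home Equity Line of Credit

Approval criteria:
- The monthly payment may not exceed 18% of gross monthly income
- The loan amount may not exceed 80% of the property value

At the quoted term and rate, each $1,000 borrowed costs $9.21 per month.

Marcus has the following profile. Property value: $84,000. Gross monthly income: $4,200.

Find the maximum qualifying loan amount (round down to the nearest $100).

$67,200

Payment cap: 18% × $4,200 = $756/month.
At $9.21 per $1,000, that supports 756/9.21 × 1,000 ≈ $82,084 → $82,000.
LTV cap: 80% × $84,000 = $67,200 → $67,200.
Binding constraint: loan-to-value.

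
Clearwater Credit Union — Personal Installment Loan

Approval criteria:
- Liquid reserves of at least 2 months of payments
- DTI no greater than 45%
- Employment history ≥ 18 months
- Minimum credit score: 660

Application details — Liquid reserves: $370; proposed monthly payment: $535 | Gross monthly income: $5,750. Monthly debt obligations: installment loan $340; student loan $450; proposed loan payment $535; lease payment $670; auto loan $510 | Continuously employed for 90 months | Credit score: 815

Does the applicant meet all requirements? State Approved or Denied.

Liquid reserves cover 370/535 = 0.7 months — < 2 required
Total monthly debts = (340 + 450 + 535 + 670 + 510) = 2,505. DTI = 2,505/5,750 = 43.6% ≤ 45%
Employment 90 ≥ 18 months
Credit score 815 ≥ 660 (meets)
Fails on reserves.

Denied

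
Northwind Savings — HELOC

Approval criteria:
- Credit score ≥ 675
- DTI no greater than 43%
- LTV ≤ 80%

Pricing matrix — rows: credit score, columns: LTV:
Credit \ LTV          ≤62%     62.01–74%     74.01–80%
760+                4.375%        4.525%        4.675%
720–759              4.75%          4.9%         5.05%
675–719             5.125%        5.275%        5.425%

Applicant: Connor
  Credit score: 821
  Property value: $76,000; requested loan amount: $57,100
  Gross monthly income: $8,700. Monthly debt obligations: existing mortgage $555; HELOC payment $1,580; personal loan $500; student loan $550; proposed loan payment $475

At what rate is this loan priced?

Credit score 821 ≥ 675; Total monthly debts = (555 + 1,580 + 500 + 550 + 475) = 3,660. DTI: 3,660 ÷ 8,700 = 42.1%, within the 43% cap
Loan-to-value = 57,100/76,000 = 75.1% — pass (80% max)
Row: 821 falls in 760+. Column: 75.1% falls in 74.01–80%. Rate = 4.675%.

4.675%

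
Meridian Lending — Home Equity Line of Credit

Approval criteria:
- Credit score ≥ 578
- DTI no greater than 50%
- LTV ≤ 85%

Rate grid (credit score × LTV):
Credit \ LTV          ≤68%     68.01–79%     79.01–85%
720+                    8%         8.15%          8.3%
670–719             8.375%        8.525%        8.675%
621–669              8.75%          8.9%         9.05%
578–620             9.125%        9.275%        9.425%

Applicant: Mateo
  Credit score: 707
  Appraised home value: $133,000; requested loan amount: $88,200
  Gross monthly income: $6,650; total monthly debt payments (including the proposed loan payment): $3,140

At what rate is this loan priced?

8.375%

Credit score 707 ≥ 578; DTI: 3,140 ÷ 6,650 = 47.2%, within the 50% cap
LTV = 88,200/133,000 = 66.3% ≤ 85%
Credit 707 → row 670–719; LTV 66.3% → column ≤68%. Grid cell → 8.375%.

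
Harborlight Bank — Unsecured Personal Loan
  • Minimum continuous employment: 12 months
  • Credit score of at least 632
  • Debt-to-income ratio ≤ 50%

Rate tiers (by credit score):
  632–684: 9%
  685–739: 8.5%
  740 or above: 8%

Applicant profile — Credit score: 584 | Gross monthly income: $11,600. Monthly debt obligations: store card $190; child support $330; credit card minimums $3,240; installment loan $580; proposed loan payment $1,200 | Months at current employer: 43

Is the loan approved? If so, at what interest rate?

Denied

Credit score 584 < 632 (below minimum)
Total monthly debts = (190 + 330 + 3,240 + 580 + 1,200) = 5,540. Debt-to-income = 5,540/11,600 = 47.8% — meets 50% limit
Employment 43 ≥ 12 months
Not all requirements met → denied.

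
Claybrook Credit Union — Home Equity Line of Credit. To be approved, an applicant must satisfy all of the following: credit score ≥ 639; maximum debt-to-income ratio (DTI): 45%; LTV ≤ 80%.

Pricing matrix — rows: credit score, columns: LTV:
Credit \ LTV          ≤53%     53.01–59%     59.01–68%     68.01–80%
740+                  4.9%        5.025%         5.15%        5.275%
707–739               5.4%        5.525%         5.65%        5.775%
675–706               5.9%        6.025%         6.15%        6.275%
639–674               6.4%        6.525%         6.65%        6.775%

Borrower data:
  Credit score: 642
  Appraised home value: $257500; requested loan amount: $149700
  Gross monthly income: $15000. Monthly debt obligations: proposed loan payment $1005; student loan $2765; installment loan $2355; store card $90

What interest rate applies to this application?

6.525%

Credit score 642 ≥ 639; Total monthly debts = (1,005 + 2,765 + 2,355 + 90) = 6,215. Debt-to-income = 6,215/15,000 = 41.4% — meets 45% limit
LTV = 149,700/257,500 = 58.1% ≤ 80%
Score 642 is in the 639–674 band; LTV 58.1% is in the 53.01–59% band → 6.525%.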